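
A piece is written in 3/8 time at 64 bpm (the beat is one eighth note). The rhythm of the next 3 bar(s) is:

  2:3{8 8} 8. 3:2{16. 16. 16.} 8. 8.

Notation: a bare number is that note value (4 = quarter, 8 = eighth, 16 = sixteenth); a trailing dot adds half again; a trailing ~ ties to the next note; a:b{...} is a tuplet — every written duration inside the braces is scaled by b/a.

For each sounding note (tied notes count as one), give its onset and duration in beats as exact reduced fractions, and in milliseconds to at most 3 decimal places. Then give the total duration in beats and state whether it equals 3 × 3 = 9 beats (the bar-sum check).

1) 0.0ms=0b +1406.25ms=3/2b
2) 1406.25ms=3/2b +1406.25ms=3/2b
3) 2812.5ms=3b +1406.25ms=3/2b
4) 4218.75ms=9/2b +468.75ms=1/2b
5) 4687.5ms=5b +468.75ms=1/2b
6) 5156.25ms=11/2b +468.75ms=1/2b
7) 5625.0ms=6b +1406.25ms=3/2b
8) 7031.25ms=15/2b +1406.25ms=3/2b
Σ=9b of 9 (64bpm 3/8) — PASS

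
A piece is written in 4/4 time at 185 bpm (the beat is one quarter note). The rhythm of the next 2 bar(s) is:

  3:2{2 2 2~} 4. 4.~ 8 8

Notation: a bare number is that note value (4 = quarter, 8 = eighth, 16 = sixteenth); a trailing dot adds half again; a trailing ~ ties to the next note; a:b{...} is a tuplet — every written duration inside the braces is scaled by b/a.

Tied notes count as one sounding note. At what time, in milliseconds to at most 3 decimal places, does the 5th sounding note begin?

1. 0.0ms @ 0 + 432.432ms (4/3)
2. 432.432ms @ 4/3 + 432.432ms (4/3)
3. 864.865ms @ 8/3 + 918.919ms (17/6)
4. 1783.784ms @ 11/2 + 648.649ms (2)
5. 2432.432ms @ 15/2 + 162.162ms (1/2)

note 5 onset = 15/2b = 2432.432ms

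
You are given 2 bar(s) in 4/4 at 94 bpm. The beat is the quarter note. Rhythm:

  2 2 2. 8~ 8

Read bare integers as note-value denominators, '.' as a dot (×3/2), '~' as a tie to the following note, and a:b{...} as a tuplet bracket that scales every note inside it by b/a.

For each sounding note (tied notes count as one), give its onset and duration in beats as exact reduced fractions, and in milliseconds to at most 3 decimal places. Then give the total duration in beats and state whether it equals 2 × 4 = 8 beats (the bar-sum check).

1) 0.0ms=0b +1276.596ms=2b
2) 1276.596ms=2b +1276.596ms=2b
3) 2553.191ms=4b +1914.894ms=3b
4) 4468.085ms=7b +638.298ms=1b
Σ=8b of 8 (94bpm 4/4) — PASS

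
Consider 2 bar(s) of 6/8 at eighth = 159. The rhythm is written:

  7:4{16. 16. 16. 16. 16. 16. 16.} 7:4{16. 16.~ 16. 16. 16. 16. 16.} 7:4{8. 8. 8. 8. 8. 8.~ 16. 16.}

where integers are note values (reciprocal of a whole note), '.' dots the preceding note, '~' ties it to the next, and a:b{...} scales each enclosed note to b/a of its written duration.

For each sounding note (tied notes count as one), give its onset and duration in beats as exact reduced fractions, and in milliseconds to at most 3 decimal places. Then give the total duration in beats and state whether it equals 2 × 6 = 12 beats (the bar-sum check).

1) 0.0ms=0b +161.725ms=3/7b
2) 161.725ms=3/7b +161.725ms=3/7b
3) 323.45ms=6/7b +161.725ms=3/7b
4) 485.175ms=9/7b +161.725ms=3/7b
5) 646.9ms=12/7b +161.725ms=3/7b
6) 808.625ms=15/7b +161.725ms=3/7b
7) 970.35ms=18/7b +161.725ms=3/7b
8) 1132.075ms=3b +161.725ms=3/7b
9) 1293.801ms=24/7b +323.45ms=6/7b
10) 1617.251ms=30/7b +161.725ms=3/7b
11) 1778.976ms=33/7b +161.725ms=3/7b
12) 1940.701ms=36/7b +161.725ms=3/7b
13) 2102.426ms=39/7b +161.725ms=3/7b
14) 2264.151ms=6b +323.45ms=6/7b
15) 2587.601ms=48/7b +323.45ms=6/7b
16) 2911.051ms=54/7b +323.45ms=6/7b
17) 3234.501ms=60/7b +323.45ms=6/7b
18) 3557.951ms=66/7b +323.45ms=6/7b
19) 3881.402ms=72/7b +485.175ms=9/7b
20) 4366.577ms=81/7b +161.725ms=3/7b
Σ=12b of 12 (159bpm 6/8) — PASS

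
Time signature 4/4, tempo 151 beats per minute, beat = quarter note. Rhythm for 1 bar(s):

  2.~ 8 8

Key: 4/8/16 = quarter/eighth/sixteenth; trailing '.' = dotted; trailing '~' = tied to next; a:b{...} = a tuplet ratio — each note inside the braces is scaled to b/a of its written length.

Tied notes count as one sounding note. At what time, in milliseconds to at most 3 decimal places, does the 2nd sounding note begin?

note 2 onset = 7/2b = 1390.728ms

1. 0.0ms @ 0 + 1390.728ms (7/2)
2. 1390.728ms @ 7/2 + 198.675ms (1/2)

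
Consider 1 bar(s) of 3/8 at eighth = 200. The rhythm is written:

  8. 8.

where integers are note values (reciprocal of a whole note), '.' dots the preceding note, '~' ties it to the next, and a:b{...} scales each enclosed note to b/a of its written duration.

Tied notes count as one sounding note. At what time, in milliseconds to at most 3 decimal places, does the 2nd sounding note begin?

note 2 onset = 3/2b = 450.0ms

1. 0.0ms @ 0 + 450.0ms (3/2)
2. 450.0ms @ 3/2 + 450.0ms (3/2)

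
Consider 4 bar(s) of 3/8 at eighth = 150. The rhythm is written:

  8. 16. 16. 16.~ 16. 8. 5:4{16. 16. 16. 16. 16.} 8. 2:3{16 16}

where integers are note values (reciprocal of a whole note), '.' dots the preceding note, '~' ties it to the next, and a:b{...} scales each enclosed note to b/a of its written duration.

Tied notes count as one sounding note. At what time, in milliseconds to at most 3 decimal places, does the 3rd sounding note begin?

1. 0.0ms @ 0 + 600.0ms (3/2)
2. 600.0ms @ 3/2 + 300.0ms (3/4)
3. 900.0ms @ 9/4 + 300.0ms (3/4)
4. 1200.0ms @ 3 + 600.0ms (3/2)
5. 1800.0ms @ 9/2 + 600.0ms (3/2)
6. 2400.0ms @ 6 + 240.0ms (3/5)
7. 2640.0ms @ 33/5 + 240.0ms (3/5)
8. 2880.0ms @ 36/5 + 240.0ms (3/5)
9. 3120.0ms @ 39/5 + 240.0ms (3/5)
10. 3360.0ms @ 42/5 + 240.0ms (3/5)
11. 3600.0ms @ 9 + 600.0ms (3/2)
12. 4200.0ms @ 21/2 + 300.0ms (3/4)
13. 4500.0ms @ 45/4 + 300.0ms (3/4)

note 3 onset = 9/4b = 900.0ms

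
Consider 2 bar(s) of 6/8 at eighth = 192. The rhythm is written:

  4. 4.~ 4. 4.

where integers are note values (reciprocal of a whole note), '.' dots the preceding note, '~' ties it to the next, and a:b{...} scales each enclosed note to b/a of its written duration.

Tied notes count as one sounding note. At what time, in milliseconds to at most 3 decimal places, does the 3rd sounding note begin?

1. 0.0ms @ 0 + 937.5ms (3)
2. 937.5ms @ 3 + 1875.0ms (6)
3. 2812.5ms @ 9 + 937.5ms (3)

note 3 onset = 9b = 2812.5ms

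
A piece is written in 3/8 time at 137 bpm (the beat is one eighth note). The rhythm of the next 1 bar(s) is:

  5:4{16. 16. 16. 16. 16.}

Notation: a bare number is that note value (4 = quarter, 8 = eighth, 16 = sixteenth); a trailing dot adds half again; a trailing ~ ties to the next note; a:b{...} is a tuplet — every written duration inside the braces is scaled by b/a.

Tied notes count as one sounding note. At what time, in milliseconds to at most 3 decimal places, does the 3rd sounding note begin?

1. 0.0ms @ 0 + 262.774ms (3/5)
2. 262.774ms @ 3/5 + 262.774ms (3/5)
3. 525.547ms @ 6/5 + 262.774ms (3/5)
4. 788.321ms @ 9/5 + 262.774ms (3/5)
5. 1051.095ms @ 12/5 + 262.774ms (3/5)

note 3 onset = 6/5b = 525.547ms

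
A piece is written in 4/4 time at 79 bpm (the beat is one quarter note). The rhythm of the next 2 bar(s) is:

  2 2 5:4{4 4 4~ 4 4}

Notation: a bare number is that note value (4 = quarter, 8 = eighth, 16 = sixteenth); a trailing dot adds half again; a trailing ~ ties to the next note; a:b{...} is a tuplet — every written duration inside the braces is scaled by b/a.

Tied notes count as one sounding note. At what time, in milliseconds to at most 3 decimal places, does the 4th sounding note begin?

note 4 onset = 24/5b = 3645.57ms

1. 0.0ms @ 0 + 1518.987ms (2)
2. 1518.987ms @ 2 + 1518.987ms (2)
3. 3037.975ms @ 4 + 607.595ms (4/5)
4. 3645.57ms @ 24/5 + 607.595ms (4/5)
5. 4253.165ms @ 28/5 + 1215.19ms (8/5)
6. 5468.354ms @ 36/5 + 607.595ms (4/5)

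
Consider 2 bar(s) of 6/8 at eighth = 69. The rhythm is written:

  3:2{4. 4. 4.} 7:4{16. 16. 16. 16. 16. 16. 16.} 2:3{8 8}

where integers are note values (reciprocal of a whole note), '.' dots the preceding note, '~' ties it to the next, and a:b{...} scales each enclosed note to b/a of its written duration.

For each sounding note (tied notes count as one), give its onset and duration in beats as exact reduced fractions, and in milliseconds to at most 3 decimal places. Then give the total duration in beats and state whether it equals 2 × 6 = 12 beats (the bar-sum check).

1) 0.0ms=0b +1739.13ms=2b
2) 1739.13ms=2b +1739.13ms=2b
3) 3478.261ms=4b +1739.13ms=2b
4) 5217.391ms=6b +372.671ms=3/7b
5) 5590.062ms=45/7b +372.671ms=3/7b
6) 5962.733ms=48/7b +372.671ms=3/7b
7) 6335.404ms=51/7b +372.671ms=3/7b
8) 6708.075ms=54/7b +372.671ms=3/7b
9) 7080.745ms=57/7b +372.671ms=3/7b
10) 7453.416ms=60/7b +372.671ms=3/7b
11) 7826.087ms=9b +1304.348ms=3/2b
12) 9130.435ms=21/2b +1304.348ms=3/2b
Σ=12b of 12 (69bpm 6/8) — PASS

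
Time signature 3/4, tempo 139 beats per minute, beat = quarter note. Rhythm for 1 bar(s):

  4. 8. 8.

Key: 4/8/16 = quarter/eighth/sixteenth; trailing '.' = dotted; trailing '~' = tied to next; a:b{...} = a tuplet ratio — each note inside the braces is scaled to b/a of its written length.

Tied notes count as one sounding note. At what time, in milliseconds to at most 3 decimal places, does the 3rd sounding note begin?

1. 0.0ms @ 0 + 647.482ms (3/2)
2. 647.482ms @ 3/2 + 323.741ms (3/4)
3. 971.223ms @ 9/4 + 323.741ms (3/4)

note 3 onset = 9/4b = 971.223ms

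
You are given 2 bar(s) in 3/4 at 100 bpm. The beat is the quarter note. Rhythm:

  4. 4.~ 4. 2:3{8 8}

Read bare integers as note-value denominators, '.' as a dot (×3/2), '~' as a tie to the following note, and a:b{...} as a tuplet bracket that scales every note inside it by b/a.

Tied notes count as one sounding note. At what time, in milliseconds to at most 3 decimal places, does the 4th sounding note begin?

note 4 onset = 21/4b = 3150.0ms

1. 0.0ms @ 0 + 900.0ms (3/2)
2. 900.0ms @ 3/2 + 1800.0ms (3)
3. 2700.0ms @ 9/2 + 450.0ms (3/4)
4. 3150.0ms @ 21/4 + 450.0ms (3/4)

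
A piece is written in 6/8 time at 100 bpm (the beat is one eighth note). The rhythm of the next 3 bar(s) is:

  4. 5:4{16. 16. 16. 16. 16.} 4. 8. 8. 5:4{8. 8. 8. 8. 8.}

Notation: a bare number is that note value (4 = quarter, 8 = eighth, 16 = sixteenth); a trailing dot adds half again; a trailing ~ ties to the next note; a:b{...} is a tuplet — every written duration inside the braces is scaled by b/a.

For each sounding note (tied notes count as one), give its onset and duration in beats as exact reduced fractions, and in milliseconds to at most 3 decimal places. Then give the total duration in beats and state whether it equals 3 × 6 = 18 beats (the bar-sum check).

1) 0.0ms=0b +1800.0ms=3b
2) 1800.0ms=3b +360.0ms=3/5b
3) 2160.0ms=18/5b +360.0ms=3/5b
4) 2520.0ms=21/5b +360.0ms=3/5b
5) 2880.0ms=24/5b +360.0ms=3/5b
6) 3240.0ms=27/5b +360.0ms=3/5b
7) 3600.0ms=6b +1800.0ms=3b
8) 5400.0ms=9b +900.0ms=3/2b
9) 6300.0ms=21/2b +900.0ms=3/2b
10) 7200.0ms=12b +720.0ms=6/5b
11) 7920.0ms=66/5b +720.0ms=6/5b
12) 8640.0ms=72/5b +720.0ms=6/5b
13) 9360.0ms=78/5b +720.0ms=6/5b
14) 10080.0ms=84/5b +720.0ms=6/5b
Σ=18b of 18 (100bpm 6/8) — PASS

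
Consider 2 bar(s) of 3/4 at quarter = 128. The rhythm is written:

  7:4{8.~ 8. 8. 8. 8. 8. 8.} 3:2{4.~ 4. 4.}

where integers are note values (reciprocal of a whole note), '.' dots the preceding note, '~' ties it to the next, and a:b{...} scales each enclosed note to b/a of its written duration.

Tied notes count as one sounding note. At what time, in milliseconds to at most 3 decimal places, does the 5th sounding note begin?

note 5 onset = 15/7b = 1004.464ms

1. 0.0ms @ 0 + 401.786ms (6/7)
2. 401.786ms @ 6/7 + 200.893ms (3/7)
3. 602.679ms @ 9/7 + 200.893ms (3/7)
4. 803.571ms @ 12/7 + 200.893ms (3/7)
5. 1004.464ms @ 15/7 + 200.893ms (3/7)
6. 1205.357ms @ 18/7 + 200.893ms (3/7)
7. 1406.25ms @ 3 + 937.5ms (2)
8. 2343.75ms @ 5 + 468.75ms (1)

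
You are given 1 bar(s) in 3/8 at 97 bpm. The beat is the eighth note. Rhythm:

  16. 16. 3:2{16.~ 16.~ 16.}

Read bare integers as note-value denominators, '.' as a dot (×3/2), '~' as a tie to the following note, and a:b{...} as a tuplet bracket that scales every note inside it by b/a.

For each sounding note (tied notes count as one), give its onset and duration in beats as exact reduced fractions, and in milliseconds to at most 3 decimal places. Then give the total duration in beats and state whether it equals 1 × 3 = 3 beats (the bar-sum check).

1) 0.0ms=0b +463.918ms=3/4b
2) 463.918ms=3/4b +463.918ms=3/4b
3) 927.835ms=3/2b +927.835ms=3/2b
Σ=3b of 3 (97bpm 3/8) — PASS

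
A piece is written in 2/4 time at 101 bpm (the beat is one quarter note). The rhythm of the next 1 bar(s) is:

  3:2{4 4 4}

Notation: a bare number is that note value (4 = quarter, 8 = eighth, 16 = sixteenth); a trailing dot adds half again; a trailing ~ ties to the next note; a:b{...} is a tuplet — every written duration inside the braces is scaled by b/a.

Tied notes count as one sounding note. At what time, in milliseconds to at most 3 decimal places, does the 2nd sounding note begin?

note 2 onset = 2/3b = 396.04ms

1. 0.0ms @ 0 + 396.04ms (2/3)
2. 396.04ms @ 2/3 + 396.04ms (2/3)
3. 792.079ms @ 4/3 + 396.04ms (2/3)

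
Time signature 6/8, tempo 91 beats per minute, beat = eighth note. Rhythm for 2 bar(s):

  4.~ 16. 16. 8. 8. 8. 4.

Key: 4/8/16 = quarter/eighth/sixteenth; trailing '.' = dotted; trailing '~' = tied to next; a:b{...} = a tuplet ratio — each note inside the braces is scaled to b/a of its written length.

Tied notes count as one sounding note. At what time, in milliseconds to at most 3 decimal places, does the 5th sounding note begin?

1. 0.0ms @ 0 + 2472.527ms (15/4)
2. 2472.527ms @ 15/4 + 494.505ms (3/4)
3. 2967.033ms @ 9/2 + 989.011ms (3/2)
4. 3956.044ms @ 6 + 989.011ms (3/2)
5. 4945.055ms @ 15/2 + 989.011ms (3/2)
6. 5934.066ms @ 9 + 1978.022ms (3)

note 5 onset = 15/2b = 4945.055ms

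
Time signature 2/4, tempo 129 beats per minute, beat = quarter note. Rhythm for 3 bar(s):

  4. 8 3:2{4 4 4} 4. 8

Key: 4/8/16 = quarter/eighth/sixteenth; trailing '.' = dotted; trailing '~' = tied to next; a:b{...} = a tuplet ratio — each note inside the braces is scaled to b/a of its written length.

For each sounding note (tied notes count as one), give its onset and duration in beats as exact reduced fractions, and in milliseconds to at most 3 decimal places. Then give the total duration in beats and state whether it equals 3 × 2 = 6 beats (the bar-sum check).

1) 0.0ms=0b +697.674ms=3/2b
2) 697.674ms=3/2b +232.558ms=1/2b
3) 930.233ms=2b +310.078ms=2/3b
4) 1240.31ms=8/3b +310.078ms=2/3b
5) 1550.388ms=10/3b +310.078ms=2/3b
6) 1860.465ms=4b +697.674ms=3/2b
7) 2558.14ms=11/2b +232.558ms=1/2b
Σ=6b of 6 (129bpm 2/4) — PASS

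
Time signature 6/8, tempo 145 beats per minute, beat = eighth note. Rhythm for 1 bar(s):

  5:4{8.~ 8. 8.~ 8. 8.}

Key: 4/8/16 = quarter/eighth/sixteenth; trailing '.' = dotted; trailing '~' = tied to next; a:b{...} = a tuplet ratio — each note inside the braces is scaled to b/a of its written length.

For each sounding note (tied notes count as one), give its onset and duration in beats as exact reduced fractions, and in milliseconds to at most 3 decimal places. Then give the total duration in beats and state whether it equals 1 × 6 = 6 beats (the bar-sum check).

1) 0.0ms=0b +993.103ms=12/5b
2) 993.103ms=12/5b +993.103ms=12/5b
3) 1986.207ms=24/5b +496.552ms=6/5b
Σ=6b of 6 (145bpm 6/8) — PASS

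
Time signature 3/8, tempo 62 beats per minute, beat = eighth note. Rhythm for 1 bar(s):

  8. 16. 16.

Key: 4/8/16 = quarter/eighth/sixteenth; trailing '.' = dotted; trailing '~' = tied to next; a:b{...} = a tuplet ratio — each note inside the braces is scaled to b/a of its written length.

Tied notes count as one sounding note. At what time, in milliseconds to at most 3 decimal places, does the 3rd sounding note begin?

1. 0.0ms @ 0 + 1451.613ms (3/2)
2. 1451.613ms @ 3/2 + 725.806ms (3/4)
3. 2177.419ms @ 9/4 + 725.806ms (3/4)

note 3 onset = 9/4b = 2177.419ms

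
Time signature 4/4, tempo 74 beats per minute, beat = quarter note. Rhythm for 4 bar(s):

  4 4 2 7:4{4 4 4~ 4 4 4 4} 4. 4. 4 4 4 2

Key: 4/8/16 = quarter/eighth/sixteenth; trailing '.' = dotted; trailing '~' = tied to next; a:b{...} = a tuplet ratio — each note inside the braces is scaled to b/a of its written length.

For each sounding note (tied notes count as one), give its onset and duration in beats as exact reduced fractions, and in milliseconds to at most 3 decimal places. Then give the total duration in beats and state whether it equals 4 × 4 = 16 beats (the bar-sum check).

1) 0.0ms=0b +810.811ms=1b
2) 810.811ms=1b +810.811ms=1b
3) 1621.622ms=2b +1621.622ms=2b
4) 3243.243ms=4b +463.32ms=4/7b
5) 3706.564ms=32/7b +463.32ms=4/7b
6) 4169.884ms=36/7b +926.641ms=8/7b
7) 5096.525ms=44/7b +463.32ms=4/7b
8) 5559.846ms=48/7b +463.32ms=4/7b
9) 6023.166ms=52/7b +463.32ms=4/7b
10) 6486.486ms=8b +1216.216ms=3/2b
11) 7702.703ms=19/2b +1216.216ms=3/2b
12) 8918.919ms=11b +810.811ms=1b
13) 9729.73ms=12b +810.811ms=1b
14) 10540.541ms=13b +810.811ms=1b
15) 11351.351ms=14b +1621.622ms=2b
Σ=16b of 16 (74bpm 4/4) — PASS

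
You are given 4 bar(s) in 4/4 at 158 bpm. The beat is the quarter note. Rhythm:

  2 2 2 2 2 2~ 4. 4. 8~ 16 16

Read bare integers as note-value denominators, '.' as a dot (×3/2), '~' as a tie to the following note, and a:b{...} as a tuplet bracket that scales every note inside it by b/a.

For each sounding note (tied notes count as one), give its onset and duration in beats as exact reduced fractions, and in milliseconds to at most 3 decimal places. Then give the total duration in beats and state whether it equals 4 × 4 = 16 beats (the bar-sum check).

1) 0.0ms=0b +759.494ms=2b
2) 759.494ms=2b +759.494ms=2b
3) 1518.987ms=4b +759.494ms=2b
4) 2278.481ms=6b +759.494ms=2b
5) 3037.975ms=8b +759.494ms=2b
6) 3797.468ms=10b +1329.114ms=7/2b
7) 5126.582ms=27/2b +569.62ms=3/2b
8) 5696.203ms=15b +284.81ms=3/4b
9) 5981.013ms=63/4b +94.937ms=1/4b
Σ=16b of 16 (158bpm 4/4) — PASS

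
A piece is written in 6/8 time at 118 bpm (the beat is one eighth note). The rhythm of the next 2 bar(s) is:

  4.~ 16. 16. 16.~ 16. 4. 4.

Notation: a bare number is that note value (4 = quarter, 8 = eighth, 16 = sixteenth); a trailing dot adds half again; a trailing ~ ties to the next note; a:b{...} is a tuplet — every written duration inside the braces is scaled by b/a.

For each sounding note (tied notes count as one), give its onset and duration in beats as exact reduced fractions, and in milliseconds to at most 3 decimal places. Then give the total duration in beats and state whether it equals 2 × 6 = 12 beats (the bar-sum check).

1) 0.0ms=0b +1906.78ms=15/4b
2) 1906.78ms=15/4b +381.356ms=3/4b
3) 2288.136ms=9/2b +762.712ms=3/2b
4) 3050.847ms=6b +1525.424ms=3b
5) 4576.271ms=9b +1525.424ms=3b
Σ=12b of 12 (118bpm 6/8) — PASS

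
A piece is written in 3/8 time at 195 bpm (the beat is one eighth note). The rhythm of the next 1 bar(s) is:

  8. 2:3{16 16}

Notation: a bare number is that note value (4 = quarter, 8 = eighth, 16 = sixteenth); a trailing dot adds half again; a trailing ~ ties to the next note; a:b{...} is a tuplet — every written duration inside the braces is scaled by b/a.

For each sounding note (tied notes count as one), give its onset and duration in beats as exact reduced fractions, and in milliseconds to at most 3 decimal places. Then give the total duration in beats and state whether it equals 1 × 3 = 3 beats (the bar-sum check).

1) 0.0ms=0b +461.538ms=3/2b
2) 461.538ms=3/2b +230.769ms=3/4b
3) 692.308ms=9/4b +230.769ms=3/4b
Σ=3b of 3 (195bpm 3/8) — PASS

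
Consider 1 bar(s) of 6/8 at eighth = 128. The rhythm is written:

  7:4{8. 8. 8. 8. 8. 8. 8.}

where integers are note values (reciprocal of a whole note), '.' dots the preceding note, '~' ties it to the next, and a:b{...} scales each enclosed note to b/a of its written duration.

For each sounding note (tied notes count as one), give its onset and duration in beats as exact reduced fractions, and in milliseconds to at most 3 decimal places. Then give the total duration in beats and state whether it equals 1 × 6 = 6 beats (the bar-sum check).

1) 0.0ms=0b +401.786ms=6/7b
2) 401.786ms=6/7b +401.786ms=6/7b
3) 803.571ms=12/7b +401.786ms=6/7b
4) 1205.357ms=18/7b +401.786ms=6/7b
5) 1607.143ms=24/7b +401.786ms=6/7b
6) 2008.929ms=30/7b +401.786ms=6/7b
7) 2410.714ms=36/7b +401.786ms=6/7b
Σ=6b of 6 (128bpm 6/8) — PASS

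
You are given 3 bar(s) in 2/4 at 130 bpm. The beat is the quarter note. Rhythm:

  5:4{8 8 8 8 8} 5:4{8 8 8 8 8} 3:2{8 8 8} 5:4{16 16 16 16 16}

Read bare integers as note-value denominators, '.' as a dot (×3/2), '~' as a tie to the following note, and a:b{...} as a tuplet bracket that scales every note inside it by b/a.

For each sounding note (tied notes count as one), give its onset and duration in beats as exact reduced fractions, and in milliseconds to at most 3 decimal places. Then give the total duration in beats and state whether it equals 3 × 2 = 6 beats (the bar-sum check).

1) 0.0ms=0b +184.615ms=2/5b
2) 184.615ms=2/5b +184.615ms=2/5b
3) 369.231ms=4/5b +184.615ms=2/5b
4) 553.846ms=6/5b +184.615ms=2/5b
5) 738.462ms=8/5b +184.615ms=2/5b
6) 923.077ms=2b +184.615ms=2/5b
7) 1107.692ms=12/5b +184.615ms=2/5b
8) 1292.308ms=14/5b +184.615ms=2/5b
9) 1476.923ms=16/5b +184.615ms=2/5b
10) 1661.538ms=18/5b +184.615ms=2/5b
11) 1846.154ms=4b +153.846ms=1/3b
12) 2000.0ms=13/3b +153.846ms=1/3b
13) 2153.846ms=14/3b +153.846ms=1/3b
14) 2307.692ms=5b +92.308ms=1/5b
15) 2400.0ms=26/5b +92.308ms=1/5b
16) 2492.308ms=27/5b +92.308ms=1/5b
17) 2584.615ms=28/5b +92.308ms=1/5b
18) 2676.923ms=29/5b +92.308ms=1/5b
Σ=6b of 6 (130bpm 2/4) — PASS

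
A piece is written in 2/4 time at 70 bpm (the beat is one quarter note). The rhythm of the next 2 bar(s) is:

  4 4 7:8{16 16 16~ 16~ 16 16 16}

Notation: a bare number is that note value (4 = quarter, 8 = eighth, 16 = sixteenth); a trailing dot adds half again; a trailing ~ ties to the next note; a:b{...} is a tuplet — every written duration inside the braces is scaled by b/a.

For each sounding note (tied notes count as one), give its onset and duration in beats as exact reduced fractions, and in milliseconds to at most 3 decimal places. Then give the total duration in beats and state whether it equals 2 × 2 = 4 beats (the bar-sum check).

1) 0.0ms=0b +857.143ms=1b
2) 857.143ms=1b +857.143ms=1b
3) 1714.286ms=2b +244.898ms=2/7b
4) 1959.184ms=16/7b +244.898ms=2/7b
5) 2204.082ms=18/7b +734.694ms=6/7b
6) 2938.776ms=24/7b +244.898ms=2/7b
7) 3183.673ms=26/7b +244.898ms=2/7b
Σ=4b of 4 (70bpm 2/4) — PASS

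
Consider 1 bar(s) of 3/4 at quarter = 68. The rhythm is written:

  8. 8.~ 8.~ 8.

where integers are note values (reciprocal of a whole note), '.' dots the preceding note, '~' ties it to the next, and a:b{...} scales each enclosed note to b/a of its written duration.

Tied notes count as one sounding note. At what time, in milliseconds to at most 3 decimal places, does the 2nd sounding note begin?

1. 0.0ms @ 0 + 661.765ms (3/4)
2. 661.765ms @ 3/4 + 1985.294ms (9/4)

note 2 onset = 3/4b = 661.765ms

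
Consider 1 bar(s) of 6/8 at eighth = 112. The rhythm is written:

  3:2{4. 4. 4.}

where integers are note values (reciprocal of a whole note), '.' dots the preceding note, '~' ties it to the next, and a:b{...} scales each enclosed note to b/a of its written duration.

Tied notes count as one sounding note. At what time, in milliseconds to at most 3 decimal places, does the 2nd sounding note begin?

note 2 onset = 2b = 1071.429ms

1. 0.0ms @ 0 + 1071.429ms (2)
2. 1071.429ms @ 2 + 1071.429ms (2)
3. 2142.857ms @ 4 + 1071.429ms (2)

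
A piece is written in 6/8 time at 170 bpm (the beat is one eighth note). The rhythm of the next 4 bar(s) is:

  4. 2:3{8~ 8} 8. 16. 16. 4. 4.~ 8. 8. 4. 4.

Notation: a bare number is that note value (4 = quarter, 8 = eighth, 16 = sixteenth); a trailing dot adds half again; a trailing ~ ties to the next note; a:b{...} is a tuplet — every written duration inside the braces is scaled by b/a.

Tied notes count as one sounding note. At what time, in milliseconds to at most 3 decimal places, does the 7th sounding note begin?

note 7 onset = 12b = 4235.294ms

1. 0.0ms @ 0 + 1058.824ms (3)
2. 1058.824ms @ 3 + 1058.824ms (3)
3. 2117.647ms @ 6 + 529.412ms (3/2)
4. 2647.059ms @ 15/2 + 264.706ms (3/4)
5. 2911.765ms @ 33/4 + 264.706ms (3/4)
6. 3176.471ms @ 9 + 1058.824ms (3)
7. 4235.294ms @ 12 + 1588.235ms (9/2)
8. 5823.529ms @ 33/2 + 529.412ms (3/2)
9. 6352.941ms @ 18 + 1058.824ms (3)
10. 7411.765ms @ 21 + 1058.824ms (3)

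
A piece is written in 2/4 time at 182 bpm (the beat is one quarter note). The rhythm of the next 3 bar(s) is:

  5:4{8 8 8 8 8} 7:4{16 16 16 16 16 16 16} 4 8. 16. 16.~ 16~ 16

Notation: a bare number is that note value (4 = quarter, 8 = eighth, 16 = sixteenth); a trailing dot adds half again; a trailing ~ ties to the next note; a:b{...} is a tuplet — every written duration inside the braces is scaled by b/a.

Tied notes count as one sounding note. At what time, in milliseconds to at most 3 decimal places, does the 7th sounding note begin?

1. 0.0ms @ 0 + 131.868ms (2/5)
2. 131.868ms @ 2/5 + 131.868ms (2/5)
3. 263.736ms @ 4/5 + 131.868ms (2/5)
4. 395.604ms @ 6/5 + 131.868ms (2/5)
5. 527.473ms @ 8/5 + 131.868ms (2/5)
6. 659.341ms @ 2 + 47.096ms (1/7)
7. 706.436ms @ 15/7 + 47.096ms (1/7)
8. 753.532ms @ 16/7 + 47.096ms (1/7)
9. 800.628ms @ 17/7 + 47.096ms (1/7)
10. 847.724ms @ 18/7 + 47.096ms (1/7)
11. 894.819ms @ 19/7 + 47.096ms (1/7)
12. 941.915ms @ 20/7 + 47.096ms (1/7)
13. 989.011ms @ 3 + 329.67ms (1)
14. 1318.681ms @ 4 + 247.253ms (3/4)
15. 1565.934ms @ 19/4 + 123.626ms (3/8)
16. 1689.56ms @ 41/8 + 288.462ms (7/8)

note 7 onset = 15/7b = 706.436ms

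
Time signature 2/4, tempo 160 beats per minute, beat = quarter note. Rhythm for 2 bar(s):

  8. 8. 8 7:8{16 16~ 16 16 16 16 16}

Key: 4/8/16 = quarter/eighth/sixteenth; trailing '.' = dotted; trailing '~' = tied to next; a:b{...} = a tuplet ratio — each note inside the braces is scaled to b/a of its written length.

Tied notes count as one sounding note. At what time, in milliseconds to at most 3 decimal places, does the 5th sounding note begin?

1. 0.0ms @ 0 + 281.25ms (3/4)
2. 281.25ms @ 3/4 + 281.25ms (3/4)
3. 562.5ms @ 3/2 + 187.5ms (1/2)
4. 750.0ms @ 2 + 107.143ms (2/7)
5. 857.143ms @ 16/7 + 214.286ms (4/7)
6. 1071.429ms @ 20/7 + 107.143ms (2/7)
7. 1178.571ms @ 22/7 + 107.143ms (2/7)
8. 1285.714ms @ 24/7 + 107.143ms (2/7)
9. 1392.857ms @ 26/7 + 107.143ms (2/7)

note 5 onset = 16/7b = 857.143ms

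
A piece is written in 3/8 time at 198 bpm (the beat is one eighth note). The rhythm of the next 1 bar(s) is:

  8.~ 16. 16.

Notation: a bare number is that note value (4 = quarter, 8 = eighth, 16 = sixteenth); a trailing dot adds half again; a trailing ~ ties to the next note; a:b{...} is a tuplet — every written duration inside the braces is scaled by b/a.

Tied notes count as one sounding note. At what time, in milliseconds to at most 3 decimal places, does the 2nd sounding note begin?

1. 0.0ms @ 0 + 681.818ms (9/4)
2. 681.818ms @ 9/4 + 227.273ms (3/4)

note 2 onset = 9/4b = 681.818ms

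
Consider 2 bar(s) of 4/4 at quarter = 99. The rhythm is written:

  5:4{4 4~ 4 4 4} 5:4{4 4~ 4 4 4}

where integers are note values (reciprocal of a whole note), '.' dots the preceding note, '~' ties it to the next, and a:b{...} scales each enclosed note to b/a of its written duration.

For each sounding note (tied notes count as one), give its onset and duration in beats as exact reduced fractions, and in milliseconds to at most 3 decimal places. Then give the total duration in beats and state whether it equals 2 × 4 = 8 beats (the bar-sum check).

1) 0.0ms=0b +484.848ms=4/5b
2) 484.848ms=4/5b +969.697ms=8/5b
3) 1454.545ms=12/5b +484.848ms=4/5b
4) 1939.394ms=16/5b +484.848ms=4/5b
5) 2424.242ms=4b +484.848ms=4/5b
6) 2909.091ms=24/5b +969.697ms=8/5b
7) 3878.788ms=32/5b +484.848ms=4/5b
8) 4363.636ms=36/5b +484.848ms=4/5b
Σ=8b of 8 (99bpm 4/4) — PASS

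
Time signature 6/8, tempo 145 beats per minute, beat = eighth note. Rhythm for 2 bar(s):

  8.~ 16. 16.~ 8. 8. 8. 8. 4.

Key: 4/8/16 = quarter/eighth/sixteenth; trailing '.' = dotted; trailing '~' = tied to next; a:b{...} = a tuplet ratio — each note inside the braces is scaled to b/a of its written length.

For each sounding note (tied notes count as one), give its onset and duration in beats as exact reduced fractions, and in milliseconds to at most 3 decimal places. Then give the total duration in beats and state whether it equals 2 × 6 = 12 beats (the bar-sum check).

1) 0.0ms=0b +931.034ms=9/4b
2) 931.034ms=9/4b +931.034ms=9/4b
3) 1862.069ms=9/2b +620.69ms=3/2b
4) 2482.759ms=6b +620.69ms=3/2b
5) 3103.448ms=15/2b +620.69ms=3/2b
6) 3724.138ms=9b +1241.379ms=3b
Σ=12b of 12 (145bpm 6/8) — PASS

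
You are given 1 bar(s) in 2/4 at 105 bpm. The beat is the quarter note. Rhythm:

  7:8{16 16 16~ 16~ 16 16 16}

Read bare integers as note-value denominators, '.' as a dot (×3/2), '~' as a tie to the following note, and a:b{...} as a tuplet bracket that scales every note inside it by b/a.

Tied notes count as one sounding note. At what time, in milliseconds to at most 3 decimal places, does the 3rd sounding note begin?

note 3 onset = 4/7b = 326.531ms

1. 0.0ms @ 0 + 163.265ms (2/7)
2. 163.265ms @ 2/7 + 163.265ms (2/7)
3. 326.531ms @ 4/7 + 489.796ms (6/7)
4. 816.327ms @ 10/7 + 163.265ms (2/7)
5. 979.592ms @ 12/7 + 163.265ms (2/7)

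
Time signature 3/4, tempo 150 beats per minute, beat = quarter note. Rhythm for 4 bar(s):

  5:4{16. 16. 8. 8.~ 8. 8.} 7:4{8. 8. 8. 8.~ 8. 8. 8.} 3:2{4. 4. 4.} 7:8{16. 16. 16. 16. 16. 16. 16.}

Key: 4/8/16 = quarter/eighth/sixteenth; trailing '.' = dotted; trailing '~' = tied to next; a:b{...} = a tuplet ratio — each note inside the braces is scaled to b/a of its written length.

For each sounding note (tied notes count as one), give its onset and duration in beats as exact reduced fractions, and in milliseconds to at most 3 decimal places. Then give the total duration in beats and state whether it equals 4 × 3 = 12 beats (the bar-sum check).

1) 0.0ms=0b +120.0ms=3/10b
2) 120.0ms=3/10b +120.0ms=3/10b
3) 240.0ms=3/5b +240.0ms=3/5b
4) 480.0ms=6/5b +480.0ms=6/5b
5) 960.0ms=12/5b +240.0ms=3/5b
6) 1200.0ms=3b +171.429ms=3/7b
7) 1371.429ms=24/7b +171.429ms=3/7b
8) 1542.857ms=27/7b +171.429ms=3/7b
9) 1714.286ms=30/7b +342.857ms=6/7b
10) 2057.143ms=36/7b +171.429ms=3/7b
11) 2228.571ms=39/7b +171.429ms=3/7b
12) 2400.0ms=6b +400.0ms=1b
13) 2800.0ms=7b +400.0ms=1b
14) 3200.0ms=8b +400.0ms=1b
15) 3600.0ms=9b +171.429ms=3/7b
16) 3771.429ms=66/7b +171.429ms=3/7b
17) 3942.857ms=69/7b +171.429ms=3/7b
18) 4114.286ms=72/7b +171.429ms=3/7b
19) 4285.714ms=75/7b +171.429ms=3/7b
20) 4457.143ms=78/7b +171.429ms=3/7b
21) 4628.571ms=81/7b +171.429ms=3/7b
Σ=12b of 12 (150bpm 3/4) — PASS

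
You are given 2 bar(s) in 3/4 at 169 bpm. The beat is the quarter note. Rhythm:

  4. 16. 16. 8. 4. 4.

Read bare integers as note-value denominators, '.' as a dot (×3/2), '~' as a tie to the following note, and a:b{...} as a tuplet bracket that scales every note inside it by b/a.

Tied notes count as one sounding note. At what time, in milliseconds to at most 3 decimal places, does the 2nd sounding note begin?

1. 0.0ms @ 0 + 532.544ms (3/2)
2. 532.544ms @ 3/2 + 133.136ms (3/8)
3. 665.68ms @ 15/8 + 133.136ms (3/8)
4. 798.817ms @ 9/4 + 266.272ms (3/4)
5. 1065.089ms @ 3 + 532.544ms (3/2)
6. 1597.633ms @ 9/2 + 532.544ms (3/2)

note 2 onset = 3/2b = 532.544ms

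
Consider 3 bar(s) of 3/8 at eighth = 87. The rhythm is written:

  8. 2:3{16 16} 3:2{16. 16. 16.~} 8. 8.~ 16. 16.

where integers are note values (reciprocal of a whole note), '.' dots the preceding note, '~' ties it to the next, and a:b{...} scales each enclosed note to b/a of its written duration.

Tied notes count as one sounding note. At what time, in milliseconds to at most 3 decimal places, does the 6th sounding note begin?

note 6 onset = 4b = 2758.621ms

1. 0.0ms @ 0 + 1034.483ms (3/2)
2. 1034.483ms @ 3/2 + 517.241ms (3/4)
3. 1551.724ms @ 9/4 + 517.241ms (3/4)
4. 2068.966ms @ 3 + 344.828ms (1/2)
5. 2413.793ms @ 7/2 + 344.828ms (1/2)
6. 2758.621ms @ 4 + 1379.31ms (2)
7. 4137.931ms @ 6 + 1551.724ms (9/4)
8. 5689.655ms @ 33/4 + 517.241ms (3/4)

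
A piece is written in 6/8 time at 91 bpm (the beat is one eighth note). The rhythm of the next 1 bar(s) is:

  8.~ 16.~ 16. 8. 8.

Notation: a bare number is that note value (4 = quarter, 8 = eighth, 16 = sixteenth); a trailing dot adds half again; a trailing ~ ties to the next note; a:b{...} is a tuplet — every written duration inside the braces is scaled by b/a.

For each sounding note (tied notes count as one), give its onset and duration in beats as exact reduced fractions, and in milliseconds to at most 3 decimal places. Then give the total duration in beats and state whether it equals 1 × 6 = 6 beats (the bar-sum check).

1) 0.0ms=0b +1978.022ms=3b
2) 1978.022ms=3b +989.011ms=3/2b
3) 2967.033ms=9/2b +989.011ms=3/2b
Σ=6b of 6 (91bpm 6/8) — PASS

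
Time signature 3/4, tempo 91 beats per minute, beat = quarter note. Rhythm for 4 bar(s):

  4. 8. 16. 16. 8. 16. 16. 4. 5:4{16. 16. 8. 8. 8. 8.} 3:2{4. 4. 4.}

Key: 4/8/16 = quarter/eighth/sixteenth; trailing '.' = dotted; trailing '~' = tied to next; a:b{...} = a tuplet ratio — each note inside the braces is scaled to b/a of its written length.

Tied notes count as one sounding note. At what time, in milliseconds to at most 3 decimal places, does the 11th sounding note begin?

note 11 onset = 33/5b = 4351.648ms

1. 0.0ms @ 0 + 989.011ms (3/2)
2. 989.011ms @ 3/2 + 494.505ms (3/4)
3. 1483.516ms @ 9/4 + 247.253ms (3/8)
4. 1730.769ms @ 21/8 + 247.253ms (3/8)
5. 1978.022ms @ 3 + 494.505ms (3/4)
6. 2472.527ms @ 15/4 + 247.253ms (3/8)
7. 2719.78ms @ 33/8 + 247.253ms (3/8)
8. 2967.033ms @ 9/2 + 989.011ms (3/2)
9. 3956.044ms @ 6 + 197.802ms (3/10)
10. 4153.846ms @ 63/10 + 197.802ms (3/10)
11. 4351.648ms @ 33/5 + 395.604ms (3/5)
12. 4747.253ms @ 36/5 + 395.604ms (3/5)
13. 5142.857ms @ 39/5 + 395.604ms (3/5)
14. 5538.462ms @ 42/5 + 395.604ms (3/5)
15. 5934.066ms @ 9 + 659.341ms (1)
16. 6593.407ms @ 10 + 659.341ms (1)
17. 7252.747ms @ 11 + 659.341ms (1)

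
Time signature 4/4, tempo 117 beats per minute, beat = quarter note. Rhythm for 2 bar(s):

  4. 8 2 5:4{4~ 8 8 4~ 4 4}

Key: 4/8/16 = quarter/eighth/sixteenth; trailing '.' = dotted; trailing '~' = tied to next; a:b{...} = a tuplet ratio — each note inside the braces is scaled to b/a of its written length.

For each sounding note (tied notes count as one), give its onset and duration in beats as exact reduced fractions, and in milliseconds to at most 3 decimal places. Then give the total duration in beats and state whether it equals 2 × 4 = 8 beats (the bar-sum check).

1) 0.0ms=0b +769.231ms=3/2b
2) 769.231ms=3/2b +256.41ms=1/2b
3) 1025.641ms=2b +1025.641ms=2b
4) 2051.282ms=4b +615.385ms=6/5b
5) 2666.667ms=26/5b +205.128ms=2/5b
6) 2871.795ms=28/5b +820.513ms=8/5b
7) 3692.308ms=36/5b +410.256ms=4/5b
Σ=8b of 8 (117bpm 4/4) — PASS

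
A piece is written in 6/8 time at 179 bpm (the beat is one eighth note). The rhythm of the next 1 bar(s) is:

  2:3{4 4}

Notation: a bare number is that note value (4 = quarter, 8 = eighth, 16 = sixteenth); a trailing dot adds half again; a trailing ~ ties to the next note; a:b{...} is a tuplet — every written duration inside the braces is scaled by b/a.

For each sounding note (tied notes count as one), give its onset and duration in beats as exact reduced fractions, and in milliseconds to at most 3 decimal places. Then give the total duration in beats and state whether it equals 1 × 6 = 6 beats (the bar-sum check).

1) 0.0ms=0b +1005.587ms=3b
2) 1005.587ms=3b +1005.587ms=3b
Σ=6b of 6 (179bpm 6/8) — PASS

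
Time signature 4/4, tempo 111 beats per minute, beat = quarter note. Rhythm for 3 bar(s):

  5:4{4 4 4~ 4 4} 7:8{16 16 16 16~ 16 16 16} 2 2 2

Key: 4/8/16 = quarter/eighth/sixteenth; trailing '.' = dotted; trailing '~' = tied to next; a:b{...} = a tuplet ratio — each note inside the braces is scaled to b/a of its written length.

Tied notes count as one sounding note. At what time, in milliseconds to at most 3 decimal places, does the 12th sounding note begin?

note 12 onset = 8b = 4324.324ms

1. 0.0ms @ 0 + 432.432ms (4/5)
2. 432.432ms @ 4/5 + 432.432ms (4/5)
3. 864.865ms @ 8/5 + 864.865ms (8/5)
4. 1729.73ms @ 16/5 + 432.432ms (4/5)
5. 2162.162ms @ 4 + 154.44ms (2/7)
6. 2316.602ms @ 30/7 + 154.44ms (2/7)
7. 2471.042ms @ 32/7 + 154.44ms (2/7)
8. 2625.483ms @ 34/7 + 308.88ms (4/7)
9. 2934.363ms @ 38/7 + 154.44ms (2/7)
10. 3088.803ms @ 40/7 + 154.44ms (2/7)
11. 3243.243ms @ 6 + 1081.081ms (2)
12. 4324.324ms @ 8 + 1081.081ms (2)
13. 5405.405ms @ 10 + 1081.081ms (2)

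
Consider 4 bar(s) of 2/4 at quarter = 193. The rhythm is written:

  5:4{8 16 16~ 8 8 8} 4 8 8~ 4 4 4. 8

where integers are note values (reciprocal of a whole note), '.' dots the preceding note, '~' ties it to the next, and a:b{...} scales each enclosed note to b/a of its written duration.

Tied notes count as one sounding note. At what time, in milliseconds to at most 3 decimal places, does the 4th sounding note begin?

note 4 onset = 6/5b = 373.057ms

1. 0.0ms @ 0 + 124.352ms (2/5)
2. 124.352ms @ 2/5 + 62.176ms (1/5)
3. 186.528ms @ 3/5 + 186.528ms (3/5)
4. 373.057ms @ 6/5 + 124.352ms (2/5)
5. 497.409ms @ 8/5 + 124.352ms (2/5)
6. 621.762ms @ 2 + 310.881ms (1)
7. 932.642ms @ 3 + 155.44ms (1/2)
8. 1088.083ms @ 7/2 + 466.321ms (3/2)
9. 1554.404ms @ 5 + 310.881ms (1)
10. 1865.285ms @ 6 + 466.321ms (3/2)
11. 2331.606ms @ 15/2 + 155.44ms (1/2)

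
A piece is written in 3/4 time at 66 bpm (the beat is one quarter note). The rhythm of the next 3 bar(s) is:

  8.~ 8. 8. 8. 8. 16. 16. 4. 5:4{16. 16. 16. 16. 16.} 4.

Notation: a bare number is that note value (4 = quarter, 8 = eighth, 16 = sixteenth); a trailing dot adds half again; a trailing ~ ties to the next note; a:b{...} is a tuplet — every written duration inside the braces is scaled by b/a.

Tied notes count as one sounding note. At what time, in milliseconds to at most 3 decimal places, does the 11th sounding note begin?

1. 0.0ms @ 0 + 1363.636ms (3/2)
2. 1363.636ms @ 3/2 + 681.818ms (3/4)
3. 2045.455ms @ 9/4 + 681.818ms (3/4)
4. 2727.273ms @ 3 + 681.818ms (3/4)
5. 3409.091ms @ 15/4 + 340.909ms (3/8)
6. 3750.0ms @ 33/8 + 340.909ms (3/8)
7. 4090.909ms @ 9/2 + 1363.636ms (3/2)
8. 5454.545ms @ 6 + 272.727ms (3/10)
9. 5727.273ms @ 63/10 + 272.727ms (3/10)
10. 6000.0ms @ 33/5 + 272.727ms (3/10)
11. 6272.727ms @ 69/10 + 272.727ms (3/10)
12. 6545.455ms @ 36/5 + 272.727ms (3/10)
13. 6818.182ms @ 15/2 + 1363.636ms (3/2)

note 11 onset = 69/10b = 6272.727ms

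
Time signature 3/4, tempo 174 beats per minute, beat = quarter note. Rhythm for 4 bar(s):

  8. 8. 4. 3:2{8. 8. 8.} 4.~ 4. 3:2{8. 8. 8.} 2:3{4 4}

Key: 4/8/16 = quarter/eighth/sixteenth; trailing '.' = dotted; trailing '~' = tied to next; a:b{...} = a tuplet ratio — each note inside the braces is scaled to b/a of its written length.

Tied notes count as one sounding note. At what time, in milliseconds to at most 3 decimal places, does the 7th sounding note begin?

note 7 onset = 9/2b = 1551.724ms

1. 0.0ms @ 0 + 258.621ms (3/4)
2. 258.621ms @ 3/4 + 258.621ms (3/4)
3. 517.241ms @ 3/2 + 517.241ms (3/2)
4. 1034.483ms @ 3 + 172.414ms (1/2)
5. 1206.897ms @ 7/2 + 172.414ms (1/2)
6. 1379.31ms @ 4 + 172.414ms (1/2)
7. 1551.724ms @ 9/2 + 1034.483ms (3)
8. 2586.207ms @ 15/2 + 172.414ms (1/2)
9. 2758.621ms @ 8 + 172.414ms (1/2)
10. 2931.034ms @ 17/2 + 172.414ms (1/2)
11. 3103.448ms @ 9 + 517.241ms (3/2)
12. 3620.69ms @ 21/2 + 517.241ms (3/2)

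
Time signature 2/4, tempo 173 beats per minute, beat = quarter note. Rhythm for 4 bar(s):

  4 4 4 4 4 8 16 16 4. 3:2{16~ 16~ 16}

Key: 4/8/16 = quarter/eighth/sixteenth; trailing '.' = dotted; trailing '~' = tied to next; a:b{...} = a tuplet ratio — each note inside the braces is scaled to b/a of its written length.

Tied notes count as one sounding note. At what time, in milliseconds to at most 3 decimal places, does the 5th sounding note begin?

1. 0.0ms @ 0 + 346.821ms (1)
2. 346.821ms @ 1 + 346.821ms (1)
3. 693.642ms @ 2 + 346.821ms (1)
4. 1040.462ms @ 3 + 346.821ms (1)
5. 1387.283ms @ 4 + 346.821ms (1)
6. 1734.104ms @ 5 + 173.41ms (1/2)
7. 1907.514ms @ 11/2 + 86.705ms (1/4)
8. 1994.22ms @ 23/4 + 86.705ms (1/4)
9. 2080.925ms @ 6 + 520.231ms (3/2)
10. 2601.156ms @ 15/2 + 173.41ms (1/2)

note 5 onset = 4b = 1387.283ms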